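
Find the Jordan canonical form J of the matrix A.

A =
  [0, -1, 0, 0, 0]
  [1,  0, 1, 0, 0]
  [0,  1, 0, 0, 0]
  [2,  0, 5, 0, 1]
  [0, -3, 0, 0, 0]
J_3(0) ⊕ J_2(0)

The characteristic polynomial is
  det(x·I − A) = x^5

Eigenvalues and multiplicities (the geometric multiplicity of λ is n − rank(A − λI), which equals the number of Jordan blocks for λ):
  λ = 0: algebraic multiplicity = 5, geometric multiplicity = 2

Determining the block sizes for each eigenvalue:
  λ = 0: with am = 5 and gm = 2, the partition is not yet determined (e.g. several partitions of 5 into 2 parts exist). Let N = A − (0)·I. Computing rank(N^1) = 3, rank(N^2) = 1, rank(N^3) = 0; the number of blocks of size ≥ j is rank(N^{j−1}) − rank(N^j), giving [2, 2, 1]. So we have 1 block(s) of size 3, 1 block(s) of size 2 → block sizes [3, 2]

Assembling the blocks gives a Jordan form
J =
  [0, 1, 0, 0, 0]
  [0, 0, 1, 0, 0]
  [0, 0, 0, 0, 0]
  [0, 0, 0, 0, 1]
  [0, 0, 0, 0, 0]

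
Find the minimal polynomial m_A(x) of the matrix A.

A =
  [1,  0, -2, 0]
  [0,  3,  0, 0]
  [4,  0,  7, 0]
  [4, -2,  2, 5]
x^2 - 8*x + 15

The characteristic polynomial is χ_A(x) = (x - 5)^2*(x - 3)^2, so the eigenvalues are known. The minimal polynomial is
  m_A(x) = Π_λ (x − λ)^{k_λ}
where k_λ is the size of the *largest* Jordan block for λ (equivalently, the smallest k with (A − λI)^k v = 0 for every generalised eigenvector v of λ).

  λ = 3: largest Jordan block has size 1, contributing (x − 3)
  λ = 5: largest Jordan block has size 1, contributing (x − 5)

So m_A(x) = (x - 5)*(x - 3) = x^2 - 8*x + 15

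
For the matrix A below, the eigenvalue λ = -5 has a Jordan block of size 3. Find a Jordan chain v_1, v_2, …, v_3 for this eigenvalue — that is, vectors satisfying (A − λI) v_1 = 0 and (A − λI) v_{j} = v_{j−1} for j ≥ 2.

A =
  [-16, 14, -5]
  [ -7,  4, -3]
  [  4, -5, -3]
A Jordan chain for λ = -5 of length 3:
v_1 = (3, 2, -1)ᵀ
v_2 = (-11, -7, 4)ᵀ
v_3 = (1, 0, 0)ᵀ

Let N = A − (-5)·I. We want v_3 with N^3 v_3 = 0 but N^2 v_3 ≠ 0; then v_{j-1} := N · v_j for j = 3, …, 2.

Pick v_3 = (1, 0, 0)ᵀ.
Then v_2 = N · v_3 = (-11, -7, 4)ᵀ.
Then v_1 = N · v_2 = (3, 2, -1)ᵀ.

Sanity check: (A − (-5)·I) v_1 = (0, 0, 0)ᵀ = 0. ✓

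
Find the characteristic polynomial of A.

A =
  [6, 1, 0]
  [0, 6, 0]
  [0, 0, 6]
x^3 - 18*x^2 + 108*x - 216

Expanding det(x·I − A) (e.g. by cofactor expansion or by noting that A is similar to its Jordan form J, which has the same characteristic polynomial as A) gives
  χ_A(x) = x^3 - 18*x^2 + 108*x - 216
which factors as (x - 6)^3. The eigenvalues (with algebraic multiplicities) are λ = 6 with multiplicity 3.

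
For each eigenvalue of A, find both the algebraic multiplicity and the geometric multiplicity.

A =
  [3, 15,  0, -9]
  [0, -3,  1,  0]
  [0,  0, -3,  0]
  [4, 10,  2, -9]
λ = -3: alg = 4, geom = 2

Step 1 — factor the characteristic polynomial to read off the algebraic multiplicities:
  χ_A(x) = (x + 3)^4

Step 2 — compute geometric multiplicities via the rank-nullity identity g(λ) = n − rank(A − λI):
  rank(A − (-3)·I) = 2, so dim ker(A − (-3)·I) = n − 2 = 2

Summary:
  λ = -3: algebraic multiplicity = 4, geometric multiplicity = 2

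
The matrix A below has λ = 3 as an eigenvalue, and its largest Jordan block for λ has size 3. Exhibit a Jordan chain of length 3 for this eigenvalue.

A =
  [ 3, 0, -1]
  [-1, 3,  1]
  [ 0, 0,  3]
A Jordan chain for λ = 3 of length 3:
v_1 = (0, 1, 0)ᵀ
v_2 = (-1, 1, 0)ᵀ
v_3 = (0, 0, 1)ᵀ

Let N = A − (3)·I. We want v_3 with N^3 v_3 = 0 but N^2 v_3 ≠ 0; then v_{j-1} := N · v_j for j = 3, …, 2.

Pick v_3 = (0, 0, 1)ᵀ.
Then v_2 = N · v_3 = (-1, 1, 0)ᵀ.
Then v_1 = N · v_2 = (0, 1, 0)ᵀ.

Sanity check: (A − (3)·I) v_1 = (0, 0, 0)ᵀ = 0. ✓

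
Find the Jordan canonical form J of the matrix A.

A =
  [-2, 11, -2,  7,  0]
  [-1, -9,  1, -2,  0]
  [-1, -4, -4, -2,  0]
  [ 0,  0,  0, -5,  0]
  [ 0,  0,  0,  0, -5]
J_3(-5) ⊕ J_1(-5) ⊕ J_1(-5)

The characteristic polynomial is
  det(x·I − A) = x^5 + 25*x^4 + 250*x^3 + 1250*x^2 + 3125*x + 3125 = (x + 5)^5

Eigenvalues and multiplicities (the geometric multiplicity of λ is n − rank(A − λI), which equals the number of Jordan blocks for λ):
  λ = -5: algebraic multiplicity = 5, geometric multiplicity = 3

Determining the block sizes for each eigenvalue:
  λ = -5: with am = 5 and gm = 3, the partition is not yet determined (e.g. several partitions of 5 into 3 parts exist). Let N = A − (-5)·I. Computing rank(N^1) = 2, rank(N^2) = 1, rank(N^3) = 0; the number of blocks of size ≥ j is rank(N^{j−1}) − rank(N^j), giving [3, 1, 1]. So we have 1 block(s) of size 3, 2 block(s) of size 1 → block sizes [3, 1, 1]

Assembling the blocks gives a Jordan form
J =
  [-5,  1,  0,  0,  0]
  [ 0, -5,  1,  0,  0]
  [ 0,  0, -5,  0,  0]
  [ 0,  0,  0, -5,  0]
  [ 0,  0,  0,  0, -5]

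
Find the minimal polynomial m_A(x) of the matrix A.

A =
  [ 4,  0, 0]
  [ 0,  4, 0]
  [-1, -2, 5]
x^2 - 9*x + 20

The characteristic polynomial is χ_A(x) = (x - 5)*(x - 4)^2, so the eigenvalues are known. The minimal polynomial is
  m_A(x) = Π_λ (x − λ)^{k_λ}
where k_λ is the size of the *largest* Jordan block for λ (equivalently, the smallest k with (A − λI)^k v = 0 for every generalised eigenvector v of λ).

  λ = 4: largest Jordan block has size 1, contributing (x − 4)
  λ = 5: largest Jordan block has size 1, contributing (x − 5)

So m_A(x) = (x - 5)*(x - 4) = x^2 - 9*x + 20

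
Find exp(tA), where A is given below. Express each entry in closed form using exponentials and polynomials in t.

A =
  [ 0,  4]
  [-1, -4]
e^{tA} =
  [2*t*exp(-2*t) + exp(-2*t), 4*t*exp(-2*t)]
  [-t*exp(-2*t), -2*t*exp(-2*t) + exp(-2*t)]

Strategy: write A = P · J · P⁻¹ where J is a Jordan canonical form, so e^{tA} = P · e^{tJ} · P⁻¹, and e^{tJ} can be computed block-by-block.

A has Jordan form
J =
  [-2,  1]
  [ 0, -2]
(up to reordering of blocks).

Per-block formulas:
  For a 2×2 Jordan block J_2(-2): exp(t · J_2(-2)) = e^(-2t)·(I + t·N), where N is the 2×2 nilpotent shift.

After assembling e^{tJ} and conjugating by P, we get:

e^{tA} =
  [2*t*exp(-2*t) + exp(-2*t), 4*t*exp(-2*t)]
  [-t*exp(-2*t), -2*t*exp(-2*t) + exp(-2*t)]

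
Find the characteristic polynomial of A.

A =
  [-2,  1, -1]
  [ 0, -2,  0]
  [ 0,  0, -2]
x^3 + 6*x^2 + 12*x + 8

Expanding det(x·I − A) (e.g. by cofactor expansion or by noting that A is similar to its Jordan form J, which has the same characteristic polynomial as A) gives
  χ_A(x) = x^3 + 6*x^2 + 12*x + 8
which factors as (x + 2)^3. The eigenvalues (with algebraic multiplicities) are λ = -2 with multiplicity 3.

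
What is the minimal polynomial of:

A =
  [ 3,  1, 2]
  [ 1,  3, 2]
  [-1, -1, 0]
x^2 - 4*x + 4

The characteristic polynomial is χ_A(x) = (x - 2)^3, so the eigenvalues are known. The minimal polynomial is
  m_A(x) = Π_λ (x − λ)^{k_λ}
where k_λ is the size of the *largest* Jordan block for λ (equivalently, the smallest k with (A − λI)^k v = 0 for every generalised eigenvector v of λ).

  λ = 2: largest Jordan block has size 2, contributing (x − 2)^2

So m_A(x) = (x - 2)^2 = x^2 - 4*x + 4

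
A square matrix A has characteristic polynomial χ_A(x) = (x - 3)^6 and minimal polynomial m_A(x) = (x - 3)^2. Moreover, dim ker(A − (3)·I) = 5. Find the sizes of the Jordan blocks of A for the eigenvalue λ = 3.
Block sizes for λ = 3: [2, 1, 1, 1, 1]

Step 1 — from the characteristic polynomial, algebraic multiplicity of λ = 3 is 6. From dim ker(A − (3)·I) = 5, there are exactly 5 Jordan blocks for λ = 3.
Step 2 — from the minimal polynomial, the factor (x − 3)^2 tells us the largest block for λ = 3 has size 2.
Step 3 — with total size 6, 5 blocks, and largest block 2, the block sizes (in nonincreasing order) are [2, 1, 1, 1, 1].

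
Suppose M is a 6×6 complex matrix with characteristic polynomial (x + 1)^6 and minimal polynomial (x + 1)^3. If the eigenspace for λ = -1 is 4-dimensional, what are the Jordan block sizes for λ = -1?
Block sizes for λ = -1: [3, 1, 1, 1]

Step 1 — from the characteristic polynomial, algebraic multiplicity of λ = -1 is 6. From dim ker(M − (-1)·I) = 4, there are exactly 4 Jordan blocks for λ = -1.
Step 2 — from the minimal polynomial, the factor (x + 1)^3 tells us the largest block for λ = -1 has size 3.
Step 3 — with total size 6, 4 blocks, and largest block 3, the block sizes (in nonincreasing order) are [3, 1, 1, 1].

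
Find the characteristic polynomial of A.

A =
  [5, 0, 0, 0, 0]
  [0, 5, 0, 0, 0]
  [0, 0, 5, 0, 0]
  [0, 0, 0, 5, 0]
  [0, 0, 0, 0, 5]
x^5 - 25*x^4 + 250*x^3 - 1250*x^2 + 3125*x - 3125

Expanding det(x·I − A) (e.g. by cofactor expansion or by noting that A is similar to its Jordan form J, which has the same characteristic polynomial as A) gives
  χ_A(x) = x^5 - 25*x^4 + 250*x^3 - 1250*x^2 + 3125*x - 3125
which factors as (x - 5)^5. The eigenvalues (with algebraic multiplicities) are λ = 5 with multiplicity 5.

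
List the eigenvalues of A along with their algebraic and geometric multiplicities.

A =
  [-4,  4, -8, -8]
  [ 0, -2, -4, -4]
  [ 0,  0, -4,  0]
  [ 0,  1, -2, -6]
λ = -4: alg = 4, geom = 3

Step 1 — factor the characteristic polynomial to read off the algebraic multiplicities:
  χ_A(x) = (x + 4)^4

Step 2 — compute geometric multiplicities via the rank-nullity identity g(λ) = n − rank(A − λI):
  rank(A − (-4)·I) = 1, so dim ker(A − (-4)·I) = n − 1 = 3

Summary:
  λ = -4: algebraic multiplicity = 4, geometric multiplicity = 3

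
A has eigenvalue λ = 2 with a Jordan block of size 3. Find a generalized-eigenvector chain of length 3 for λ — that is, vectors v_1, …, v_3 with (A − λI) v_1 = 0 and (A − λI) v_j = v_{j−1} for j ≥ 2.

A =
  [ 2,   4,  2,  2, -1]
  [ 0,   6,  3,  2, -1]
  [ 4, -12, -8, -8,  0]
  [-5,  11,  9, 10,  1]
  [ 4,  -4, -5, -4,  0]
A Jordan chain for λ = 2 of length 3:
v_1 = (-6, -2, 0, 0, -8)ᵀ
v_2 = (0, 0, 4, -5, 4)ᵀ
v_3 = (1, 0, 0, 0, 0)ᵀ

Let N = A − (2)·I. We want v_3 with N^3 v_3 = 0 but N^2 v_3 ≠ 0; then v_{j-1} := N · v_j for j = 3, …, 2.

Pick v_3 = (1, 0, 0, 0, 0)ᵀ.
Then v_2 = N · v_3 = (0, 0, 4, -5, 4)ᵀ.
Then v_1 = N · v_2 = (-6, -2, 0, 0, -8)ᵀ.

Sanity check: (A − (2)·I) v_1 = (0, 0, 0, 0, 0)ᵀ = 0. ✓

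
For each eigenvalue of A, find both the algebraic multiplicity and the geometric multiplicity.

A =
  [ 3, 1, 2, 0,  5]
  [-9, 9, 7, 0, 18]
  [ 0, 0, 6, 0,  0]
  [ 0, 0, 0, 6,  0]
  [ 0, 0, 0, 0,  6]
λ = 6: alg = 5, geom = 3

Step 1 — factor the characteristic polynomial to read off the algebraic multiplicities:
  χ_A(x) = (x - 6)^5

Step 2 — compute geometric multiplicities via the rank-nullity identity g(λ) = n − rank(A − λI):
  rank(A − (6)·I) = 2, so dim ker(A − (6)·I) = n − 2 = 3

Summary:
  λ = 6: algebraic multiplicity = 5, geometric multiplicity = 3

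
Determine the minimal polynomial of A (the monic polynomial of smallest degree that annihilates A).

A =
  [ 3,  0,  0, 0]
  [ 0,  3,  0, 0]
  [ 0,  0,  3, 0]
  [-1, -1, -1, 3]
x^2 - 6*x + 9

The characteristic polynomial is χ_A(x) = (x - 3)^4, so the eigenvalues are known. The minimal polynomial is
  m_A(x) = Π_λ (x − λ)^{k_λ}
where k_λ is the size of the *largest* Jordan block for λ (equivalently, the smallest k with (A − λI)^k v = 0 for every generalised eigenvector v of λ).

  λ = 3: largest Jordan block has size 2, contributing (x − 3)^2

So m_A(x) = (x - 3)^2 = x^2 - 6*x + 9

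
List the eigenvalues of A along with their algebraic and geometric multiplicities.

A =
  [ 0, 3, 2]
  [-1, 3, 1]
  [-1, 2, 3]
λ = 2: alg = 3, geom = 1

Step 1 — factor the characteristic polynomial to read off the algebraic multiplicities:
  χ_A(x) = (x - 2)^3

Step 2 — compute geometric multiplicities via the rank-nullity identity g(λ) = n − rank(A − λI):
  rank(A − (2)·I) = 2, so dim ker(A − (2)·I) = n − 2 = 1

Summary:
  λ = 2: algebraic multiplicity = 3, geometric multiplicity = 1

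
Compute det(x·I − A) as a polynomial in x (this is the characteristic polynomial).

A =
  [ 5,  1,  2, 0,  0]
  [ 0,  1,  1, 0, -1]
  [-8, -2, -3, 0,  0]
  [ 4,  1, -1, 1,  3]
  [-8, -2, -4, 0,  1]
x^5 - 5*x^4 + 10*x^3 - 10*x^2 + 5*x - 1

Expanding det(x·I − A) (e.g. by cofactor expansion or by noting that A is similar to its Jordan form J, which has the same characteristic polynomial as A) gives
  χ_A(x) = x^5 - 5*x^4 + 10*x^3 - 10*x^2 + 5*x - 1
which factors as (x - 1)^5. The eigenvalues (with algebraic multiplicities) are λ = 1 with multiplicity 5.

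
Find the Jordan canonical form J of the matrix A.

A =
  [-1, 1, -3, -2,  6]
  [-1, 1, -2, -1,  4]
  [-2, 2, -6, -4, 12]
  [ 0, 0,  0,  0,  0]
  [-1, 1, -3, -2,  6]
J_3(0) ⊕ J_1(0) ⊕ J_1(0)

The characteristic polynomial is
  det(x·I − A) = x^5

Eigenvalues and multiplicities (the geometric multiplicity of λ is n − rank(A − λI), which equals the number of Jordan blocks for λ):
  λ = 0: algebraic multiplicity = 5, geometric multiplicity = 3

Determining the block sizes for each eigenvalue:
  λ = 0: with am = 5 and gm = 3, the partition is not yet determined (e.g. several partitions of 5 into 3 parts exist). Let N = A − (0)·I. Computing rank(N^1) = 2, rank(N^2) = 1, rank(N^3) = 0; the number of blocks of size ≥ j is rank(N^{j−1}) − rank(N^j), giving [3, 1, 1]. So we have 1 block(s) of size 3, 2 block(s) of size 1 → block sizes [3, 1, 1]

Assembling the blocks gives a Jordan form
J =
  [0, 1, 0, 0, 0]
  [0, 0, 1, 0, 0]
  [0, 0, 0, 0, 0]
  [0, 0, 0, 0, 0]
  [0, 0, 0, 0, 0]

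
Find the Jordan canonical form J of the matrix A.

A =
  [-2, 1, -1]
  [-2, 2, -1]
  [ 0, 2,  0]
J_3(0)

The characteristic polynomial is
  det(x·I − A) = x^3

Eigenvalues and multiplicities (the geometric multiplicity of λ is n − rank(A − λI), which equals the number of Jordan blocks for λ):
  λ = 0: algebraic multiplicity = 3, geometric multiplicity = 1

Determining the block sizes for each eigenvalue:
  λ = 0: one block (gm = 1), so the single block has size am = 3 → block sizes [3]

Assembling the blocks gives a Jordan form
J =
  [0, 1, 0]
  [0, 0, 1]
  [0, 0, 0]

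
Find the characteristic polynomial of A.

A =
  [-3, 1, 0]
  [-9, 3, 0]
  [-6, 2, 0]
x^3

Expanding det(x·I − A) (e.g. by cofactor expansion or by noting that A is similar to its Jordan form J, which has the same characteristic polynomial as A) gives
  χ_A(x) = x^3
which factors as x^3. The eigenvalues (with algebraic multiplicities) are λ = 0 with multiplicity 3.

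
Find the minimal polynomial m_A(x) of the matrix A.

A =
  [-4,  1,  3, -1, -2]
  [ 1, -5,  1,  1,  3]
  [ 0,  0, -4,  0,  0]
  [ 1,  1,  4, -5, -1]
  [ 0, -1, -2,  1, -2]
x^3 + 12*x^2 + 48*x + 64

The characteristic polynomial is χ_A(x) = (x + 4)^5, so the eigenvalues are known. The minimal polynomial is
  m_A(x) = Π_λ (x − λ)^{k_λ}
where k_λ is the size of the *largest* Jordan block for λ (equivalently, the smallest k with (A − λI)^k v = 0 for every generalised eigenvector v of λ).

  λ = -4: largest Jordan block has size 3, contributing (x + 4)^3

So m_A(x) = (x + 4)^3 = x^3 + 12*x^2 + 48*x + 64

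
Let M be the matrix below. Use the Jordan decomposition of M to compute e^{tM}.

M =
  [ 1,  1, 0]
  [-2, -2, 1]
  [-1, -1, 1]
e^{tM} =
  [-t^2/2 + t + 1, -t^2/2 + t, t^2/2]
  [t^2/2 - 2*t, t^2/2 - 2*t + 1, -t^2/2 + t]
  [-t, -t, t + 1]

Strategy: write M = P · J · P⁻¹ where J is a Jordan canonical form, so e^{tM} = P · e^{tJ} · P⁻¹, and e^{tJ} can be computed block-by-block.

M has Jordan form
J =
  [0, 1, 0]
  [0, 0, 1]
  [0, 0, 0]
(up to reordering of blocks).

Per-block formulas:
  For a 3×3 Jordan block J_3(0): exp(t · J_3(0)) = e^(0t)·(I + t·N + (t^2/2)·N^2), where N is the 3×3 nilpotent shift.

After assembling e^{tJ} and conjugating by P, we get:

e^{tM} =
  [-t^2/2 + t + 1, -t^2/2 + t, t^2/2]
  [t^2/2 - 2*t, t^2/2 - 2*t + 1, -t^2/2 + t]
  [-t, -t, t + 1]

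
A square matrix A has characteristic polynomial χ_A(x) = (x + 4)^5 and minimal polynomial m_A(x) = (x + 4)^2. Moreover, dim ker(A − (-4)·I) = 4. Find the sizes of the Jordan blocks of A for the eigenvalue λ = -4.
Block sizes for λ = -4: [2, 1, 1, 1]

Step 1 — from the characteristic polynomial, algebraic multiplicity of λ = -4 is 5. From dim ker(A − (-4)·I) = 4, there are exactly 4 Jordan blocks for λ = -4.
Step 2 — from the minimal polynomial, the factor (x + 4)^2 tells us the largest block for λ = -4 has size 2.
Step 3 — with total size 5, 4 blocks, and largest block 2, the block sizes (in nonincreasing order) are [2, 1, 1, 1].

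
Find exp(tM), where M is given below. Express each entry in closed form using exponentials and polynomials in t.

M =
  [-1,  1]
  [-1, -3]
e^{tM} =
  [t*exp(-2*t) + exp(-2*t), t*exp(-2*t)]
  [-t*exp(-2*t), -t*exp(-2*t) + exp(-2*t)]

Strategy: write M = P · J · P⁻¹ where J is a Jordan canonical form, so e^{tM} = P · e^{tJ} · P⁻¹, and e^{tJ} can be computed block-by-block.

M has Jordan form
J =
  [-2,  1]
  [ 0, -2]
(up to reordering of blocks).

Per-block formulas:
  For a 2×2 Jordan block J_2(-2): exp(t · J_2(-2)) = e^(-2t)·(I + t·N), where N is the 2×2 nilpotent shift.

After assembling e^{tJ} and conjugating by P, we get:

e^{tM} =
  [t*exp(-2*t) + exp(-2*t), t*exp(-2*t)]
  [-t*exp(-2*t), -t*exp(-2*t) + exp(-2*t)]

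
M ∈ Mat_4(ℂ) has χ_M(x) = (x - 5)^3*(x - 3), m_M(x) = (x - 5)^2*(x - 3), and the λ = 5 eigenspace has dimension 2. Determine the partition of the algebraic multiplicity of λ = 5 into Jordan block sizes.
Block sizes for λ = 5: [2, 1]

Step 1 — from the characteristic polynomial, algebraic multiplicity of λ = 5 is 3. From dim ker(M − (5)·I) = 2, there are exactly 2 Jordan blocks for λ = 5.
Step 2 — from the minimal polynomial, the factor (x − 5)^2 tells us the largest block for λ = 5 has size 2.
Step 3 — with total size 3, 2 blocks, and largest block 2, the block sizes (in nonincreasing order) are [2, 1].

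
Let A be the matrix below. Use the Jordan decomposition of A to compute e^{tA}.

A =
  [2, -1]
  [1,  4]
e^{tA} =
  [-t*exp(3*t) + exp(3*t), -t*exp(3*t)]
  [t*exp(3*t), t*exp(3*t) + exp(3*t)]

Strategy: write A = P · J · P⁻¹ where J is a Jordan canonical form, so e^{tA} = P · e^{tJ} · P⁻¹, and e^{tJ} can be computed block-by-block.

A has Jordan form
J =
  [3, 1]
  [0, 3]
(up to reordering of blocks).

Per-block formulas:
  For a 2×2 Jordan block J_2(3): exp(t · J_2(3)) = e^(3t)·(I + t·N), where N is the 2×2 nilpotent shift.

After assembling e^{tJ} and conjugating by P, we get:

e^{tA} =
  [-t*exp(3*t) + exp(3*t), -t*exp(3*t)]
  [t*exp(3*t), t*exp(3*t) + exp(3*t)]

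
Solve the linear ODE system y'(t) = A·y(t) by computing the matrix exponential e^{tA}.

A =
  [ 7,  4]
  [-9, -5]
e^{tA} =
  [6*t*exp(t) + exp(t), 4*t*exp(t)]
  [-9*t*exp(t), -6*t*exp(t) + exp(t)]

Strategy: write A = P · J · P⁻¹ where J is a Jordan canonical form, so e^{tA} = P · e^{tJ} · P⁻¹, and e^{tJ} can be computed block-by-block.

A has Jordan form
J =
  [1, 1]
  [0, 1]
(up to reordering of blocks).

Per-block formulas:
  For a 2×2 Jordan block J_2(1): exp(t · J_2(1)) = e^(1t)·(I + t·N), where N is the 2×2 nilpotent shift.

After assembling e^{tJ} and conjugating by P, we get:

e^{tA} =
  [6*t*exp(t) + exp(t), 4*t*exp(t)]
  [-9*t*exp(t), -6*t*exp(t) + exp(t)]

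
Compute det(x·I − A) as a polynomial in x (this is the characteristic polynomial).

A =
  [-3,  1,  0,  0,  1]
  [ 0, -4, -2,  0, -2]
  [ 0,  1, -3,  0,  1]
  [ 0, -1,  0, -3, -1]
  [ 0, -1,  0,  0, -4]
x^5 + 17*x^4 + 115*x^3 + 387*x^2 + 648*x + 432

Expanding det(x·I − A) (e.g. by cofactor expansion or by noting that A is similar to its Jordan form J, which has the same characteristic polynomial as A) gives
  χ_A(x) = x^5 + 17*x^4 + 115*x^3 + 387*x^2 + 648*x + 432
which factors as (x + 3)^3*(x + 4)^2. The eigenvalues (with algebraic multiplicities) are λ = -4 with multiplicity 2, λ = -3 with multiplicity 3.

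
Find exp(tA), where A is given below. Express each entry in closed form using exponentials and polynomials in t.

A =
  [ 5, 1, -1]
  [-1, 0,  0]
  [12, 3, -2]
e^{tA} =
  [3*t^2*exp(t)/2 + 4*t*exp(t) + exp(t), t*exp(t), -t^2*exp(t)/2 - t*exp(t)]
  [-3*t^2*exp(t)/2 - t*exp(t), -t*exp(t) + exp(t), t^2*exp(t)/2]
  [9*t^2*exp(t)/2 + 12*t*exp(t), 3*t*exp(t), -3*t^2*exp(t)/2 - 3*t*exp(t) + exp(t)]

Strategy: write A = P · J · P⁻¹ where J is a Jordan canonical form, so e^{tA} = P · e^{tJ} · P⁻¹, and e^{tJ} can be computed block-by-block.

A has Jordan form
J =
  [1, 1, 0]
  [0, 1, 1]
  [0, 0, 1]
(up to reordering of blocks).

Per-block formulas:
  For a 3×3 Jordan block J_3(1): exp(t · J_3(1)) = e^(1t)·(I + t·N + (t^2/2)·N^2), where N is the 3×3 nilpotent shift.

After assembling e^{tJ} and conjugating by P, we get:

e^{tA} =
  [3*t^2*exp(t)/2 + 4*t*exp(t) + exp(t), t*exp(t), -t^2*exp(t)/2 - t*exp(t)]
  [-3*t^2*exp(t)/2 - t*exp(t), -t*exp(t) + exp(t), t^2*exp(t)/2]
  [9*t^2*exp(t)/2 + 12*t*exp(t), 3*t*exp(t), -3*t^2*exp(t)/2 - 3*t*exp(t) + exp(t)]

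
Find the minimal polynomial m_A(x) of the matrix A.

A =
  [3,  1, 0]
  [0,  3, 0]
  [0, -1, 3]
x^2 - 6*x + 9

The characteristic polynomial is χ_A(x) = (x - 3)^3, so the eigenvalues are known. The minimal polynomial is
  m_A(x) = Π_λ (x − λ)^{k_λ}
where k_λ is the size of the *largest* Jordan block for λ (equivalently, the smallest k with (A − λI)^k v = 0 for every generalised eigenvector v of λ).

  λ = 3: largest Jordan block has size 2, contributing (x − 3)^2

So m_A(x) = (x - 3)^2 = x^2 - 6*x + 9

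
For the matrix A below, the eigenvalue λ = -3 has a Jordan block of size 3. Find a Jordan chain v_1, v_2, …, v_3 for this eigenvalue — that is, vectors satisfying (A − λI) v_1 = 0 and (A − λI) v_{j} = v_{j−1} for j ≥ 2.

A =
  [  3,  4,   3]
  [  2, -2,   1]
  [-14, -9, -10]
A Jordan chain for λ = -3 of length 3:
v_1 = (2, 0, -4)ᵀ
v_2 = (6, 2, -14)ᵀ
v_3 = (1, 0, 0)ᵀ

Let N = A − (-3)·I. We want v_3 with N^3 v_3 = 0 but N^2 v_3 ≠ 0; then v_{j-1} := N · v_j for j = 3, …, 2.

Pick v_3 = (1, 0, 0)ᵀ.
Then v_2 = N · v_3 = (6, 2, -14)ᵀ.
Then v_1 = N · v_2 = (2, 0, -4)ᵀ.

Sanity check: (A − (-3)·I) v_1 = (0, 0, 0)ᵀ = 0. ✓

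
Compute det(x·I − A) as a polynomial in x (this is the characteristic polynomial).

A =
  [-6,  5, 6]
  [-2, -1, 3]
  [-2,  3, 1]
x^3 + 6*x^2 + 12*x + 8

Expanding det(x·I − A) (e.g. by cofactor expansion or by noting that A is similar to its Jordan form J, which has the same characteristic polynomial as A) gives
  χ_A(x) = x^3 + 6*x^2 + 12*x + 8
which factors as (x + 2)^3. The eigenvalues (with algebraic multiplicities) are λ = -2 with multiplicity 3.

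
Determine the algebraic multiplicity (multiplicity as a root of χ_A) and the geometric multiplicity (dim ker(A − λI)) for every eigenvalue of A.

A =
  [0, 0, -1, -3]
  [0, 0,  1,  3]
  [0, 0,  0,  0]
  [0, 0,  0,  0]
λ = 0: alg = 4, geom = 3

Step 1 — factor the characteristic polynomial to read off the algebraic multiplicities:
  χ_A(x) = x^4

Step 2 — compute geometric multiplicities via the rank-nullity identity g(λ) = n − rank(A − λI):
  rank(A − (0)·I) = 1, so dim ker(A − (0)·I) = n − 1 = 3

Summary:
  λ = 0: algebraic multiplicity = 4, geometric multiplicity = 3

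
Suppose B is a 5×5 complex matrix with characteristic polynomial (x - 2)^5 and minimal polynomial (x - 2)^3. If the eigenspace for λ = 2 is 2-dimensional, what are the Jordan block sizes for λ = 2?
Block sizes for λ = 2: [3, 2]

Step 1 — from the characteristic polynomial, algebraic multiplicity of λ = 2 is 5. From dim ker(B − (2)·I) = 2, there are exactly 2 Jordan blocks for λ = 2.
Step 2 — from the minimal polynomial, the factor (x − 2)^3 tells us the largest block for λ = 2 has size 3.
Step 3 — with total size 5, 2 blocks, and largest block 3, the block sizes (in nonincreasing order) are [3, 2].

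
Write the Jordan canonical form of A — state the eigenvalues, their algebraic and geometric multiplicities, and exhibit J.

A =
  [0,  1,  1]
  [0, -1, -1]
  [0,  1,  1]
J_2(0) ⊕ J_1(0)

The characteristic polynomial is
  det(x·I − A) = x^3

Eigenvalues and multiplicities (the geometric multiplicity of λ is n − rank(A − λI), which equals the number of Jordan blocks for λ):
  λ = 0: algebraic multiplicity = 3, geometric multiplicity = 2

Determining the block sizes for each eigenvalue:
  λ = 0: 2 blocks summing to 3 forces exactly one block of size 2 and the rest size 1 → block sizes [2, 1]

Assembling the blocks gives a Jordan form
J =
  [0, 1, 0]
  [0, 0, 0]
  [0, 0, 0]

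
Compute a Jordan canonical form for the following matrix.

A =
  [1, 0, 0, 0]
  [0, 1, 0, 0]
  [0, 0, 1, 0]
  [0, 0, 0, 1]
J_1(1) ⊕ J_1(1) ⊕ J_1(1) ⊕ J_1(1)

The characteristic polynomial is
  det(x·I − A) = x^4 - 4*x^3 + 6*x^2 - 4*x + 1 = (x - 1)^4

Eigenvalues and multiplicities (the geometric multiplicity of λ is n − rank(A − λI), which equals the number of Jordan blocks for λ):
  λ = 1: algebraic multiplicity = 4, geometric multiplicity = 4

Determining the block sizes for each eigenvalue:
  λ = 1: gm = am = 4, so every block has size 1 → block sizes [1, 1, 1, 1]

Assembling the blocks gives a Jordan form
J =
  [1, 0, 0, 0]
  [0, 1, 0, 0]
  [0, 0, 1, 0]
  [0, 0, 0, 1]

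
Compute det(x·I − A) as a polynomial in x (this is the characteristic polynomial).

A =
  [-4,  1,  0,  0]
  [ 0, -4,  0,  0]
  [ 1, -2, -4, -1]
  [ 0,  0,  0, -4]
x^4 + 16*x^3 + 96*x^2 + 256*x + 256

Expanding det(x·I − A) (e.g. by cofactor expansion or by noting that A is similar to its Jordan form J, which has the same characteristic polynomial as A) gives
  χ_A(x) = x^4 + 16*x^3 + 96*x^2 + 256*x + 256
which factors as (x + 4)^4. The eigenvalues (with algebraic multiplicities) are λ = -4 with multiplicity 4.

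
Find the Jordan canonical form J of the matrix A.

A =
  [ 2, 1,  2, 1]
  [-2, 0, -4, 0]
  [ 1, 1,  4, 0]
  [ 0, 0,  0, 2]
J_3(2) ⊕ J_1(2)

The characteristic polynomial is
  det(x·I − A) = x^4 - 8*x^3 + 24*x^2 - 32*x + 16 = (x - 2)^4

Eigenvalues and multiplicities (the geometric multiplicity of λ is n − rank(A − λI), which equals the number of Jordan blocks for λ):
  λ = 2: algebraic multiplicity = 4, geometric multiplicity = 2

Determining the block sizes for each eigenvalue:
  λ = 2: with am = 4 and gm = 2, the partition is not yet determined (e.g. several partitions of 4 into 2 parts exist). Let N = A − (2)·I. Computing rank(N^1) = 2, rank(N^2) = 1, rank(N^3) = 0; the number of blocks of size ≥ j is rank(N^{j−1}) − rank(N^j), giving [2, 1, 1]. So we have 1 block(s) of size 3, 1 block(s) of size 1 → block sizes [3, 1]

Assembling the blocks gives a Jordan form
J =
  [2, 1, 0, 0]
  [0, 2, 1, 0]
  [0, 0, 2, 0]
  [0, 0, 0, 2]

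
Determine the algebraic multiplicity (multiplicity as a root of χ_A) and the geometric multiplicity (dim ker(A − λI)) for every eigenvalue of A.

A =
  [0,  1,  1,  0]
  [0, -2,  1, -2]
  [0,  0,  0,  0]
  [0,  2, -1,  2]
λ = 0: alg = 4, geom = 2

Step 1 — factor the characteristic polynomial to read off the algebraic multiplicities:
  χ_A(x) = x^4

Step 2 — compute geometric multiplicities via the rank-nullity identity g(λ) = n − rank(A − λI):
  rank(A − (0)·I) = 2, so dim ker(A − (0)·I) = n − 2 = 2

Summary:
  λ = 0: algebraic multiplicity = 4, geometric multiplicity = 2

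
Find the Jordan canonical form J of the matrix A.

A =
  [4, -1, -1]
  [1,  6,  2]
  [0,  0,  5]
J_3(5)

The characteristic polynomial is
  det(x·I − A) = x^3 - 15*x^2 + 75*x - 125 = (x - 5)^3

Eigenvalues and multiplicities (the geometric multiplicity of λ is n − rank(A − λI), which equals the number of Jordan blocks for λ):
  λ = 5: algebraic multiplicity = 3, geometric multiplicity = 1

Determining the block sizes for each eigenvalue:
  λ = 5: one block (gm = 1), so the single block has size am = 3 → block sizes [3]

Assembling the blocks gives a Jordan form
J =
  [5, 1, 0]
  [0, 5, 1]
  [0, 0, 5]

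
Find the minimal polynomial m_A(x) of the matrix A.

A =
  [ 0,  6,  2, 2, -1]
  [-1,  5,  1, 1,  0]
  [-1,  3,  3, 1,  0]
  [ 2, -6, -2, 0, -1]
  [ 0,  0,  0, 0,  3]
x^3 - 7*x^2 + 16*x - 12

The characteristic polynomial is χ_A(x) = (x - 3)*(x - 2)^4, so the eigenvalues are known. The minimal polynomial is
  m_A(x) = Π_λ (x − λ)^{k_λ}
where k_λ is the size of the *largest* Jordan block for λ (equivalently, the smallest k with (A − λI)^k v = 0 for every generalised eigenvector v of λ).

  λ = 2: largest Jordan block has size 2, contributing (x − 2)^2
  λ = 3: largest Jordan block has size 1, contributing (x − 3)

So m_A(x) = (x - 3)*(x - 2)^2 = x^3 - 7*x^2 + 16*x - 12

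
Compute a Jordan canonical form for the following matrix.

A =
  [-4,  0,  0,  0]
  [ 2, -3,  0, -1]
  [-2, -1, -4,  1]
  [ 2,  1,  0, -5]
J_2(-4) ⊕ J_1(-4) ⊕ J_1(-4)

The characteristic polynomial is
  det(x·I − A) = x^4 + 16*x^3 + 96*x^2 + 256*x + 256 = (x + 4)^4

Eigenvalues and multiplicities (the geometric multiplicity of λ is n − rank(A − λI), which equals the number of Jordan blocks for λ):
  λ = -4: algebraic multiplicity = 4, geometric multiplicity = 3

Determining the block sizes for each eigenvalue:
  λ = -4: 3 blocks summing to 4 forces exactly one block of size 2 and the rest size 1 → block sizes [2, 1, 1]

Assembling the blocks gives a Jordan form
J =
  [-4,  1,  0,  0]
  [ 0, -4,  0,  0]
  [ 0,  0, -4,  0]
  [ 0,  0,  0, -4]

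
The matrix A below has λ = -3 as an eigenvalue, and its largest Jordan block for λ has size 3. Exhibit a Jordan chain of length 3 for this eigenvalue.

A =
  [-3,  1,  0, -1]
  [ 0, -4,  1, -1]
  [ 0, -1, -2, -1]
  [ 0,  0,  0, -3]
A Jordan chain for λ = -3 of length 3:
v_1 = (-1, 0, 0, 0)ᵀ
v_2 = (1, -1, -1, 0)ᵀ
v_3 = (0, 1, 0, 0)ᵀ

Let N = A − (-3)·I. We want v_3 with N^3 v_3 = 0 but N^2 v_3 ≠ 0; then v_{j-1} := N · v_j for j = 3, …, 2.

Pick v_3 = (0, 1, 0, 0)ᵀ.
Then v_2 = N · v_3 = (1, -1, -1, 0)ᵀ.
Then v_1 = N · v_2 = (-1, 0, 0, 0)ᵀ.

Sanity check: (A − (-3)·I) v_1 = (0, 0, 0, 0)ᵀ = 0. ✓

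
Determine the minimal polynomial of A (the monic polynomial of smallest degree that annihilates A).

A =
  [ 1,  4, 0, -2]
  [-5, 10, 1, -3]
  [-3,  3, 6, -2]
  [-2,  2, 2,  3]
x^3 - 15*x^2 + 75*x - 125

The characteristic polynomial is χ_A(x) = (x - 5)^4, so the eigenvalues are known. The minimal polynomial is
  m_A(x) = Π_λ (x − λ)^{k_λ}
where k_λ is the size of the *largest* Jordan block for λ (equivalently, the smallest k with (A − λI)^k v = 0 for every generalised eigenvector v of λ).

  λ = 5: largest Jordan block has size 3, contributing (x − 5)^3

So m_A(x) = (x - 5)^3 = x^3 - 15*x^2 + 75*x - 125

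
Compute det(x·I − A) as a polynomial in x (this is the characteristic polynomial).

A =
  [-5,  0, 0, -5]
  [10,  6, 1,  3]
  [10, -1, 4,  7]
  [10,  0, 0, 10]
x^4 - 15*x^3 + 75*x^2 - 125*x

Expanding det(x·I − A) (e.g. by cofactor expansion or by noting that A is similar to its Jordan form J, which has the same characteristic polynomial as A) gives
  χ_A(x) = x^4 - 15*x^3 + 75*x^2 - 125*x
which factors as x*(x - 5)^3. The eigenvalues (with algebraic multiplicities) are λ = 0 with multiplicity 1, λ = 5 with multiplicity 3.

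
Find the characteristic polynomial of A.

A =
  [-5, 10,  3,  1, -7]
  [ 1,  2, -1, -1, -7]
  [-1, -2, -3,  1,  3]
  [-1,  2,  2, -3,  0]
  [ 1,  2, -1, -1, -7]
x^5 + 16*x^4 + 96*x^3 + 256*x^2 + 256*x

Expanding det(x·I − A) (e.g. by cofactor expansion or by noting that A is similar to its Jordan form J, which has the same characteristic polynomial as A) gives
  χ_A(x) = x^5 + 16*x^4 + 96*x^3 + 256*x^2 + 256*x
which factors as x*(x + 4)^4. The eigenvalues (with algebraic multiplicities) are λ = -4 with multiplicity 4, λ = 0 with multiplicity 1.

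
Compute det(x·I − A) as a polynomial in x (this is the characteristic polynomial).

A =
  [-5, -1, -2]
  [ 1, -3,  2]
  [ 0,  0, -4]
x^3 + 12*x^2 + 48*x + 64

Expanding det(x·I − A) (e.g. by cofactor expansion or by noting that A is similar to its Jordan form J, which has the same characteristic polynomial as A) gives
  χ_A(x) = x^3 + 12*x^2 + 48*x + 64
which factors as (x + 4)^3. The eigenvalues (with algebraic multiplicities) are λ = -4 with multiplicity 3.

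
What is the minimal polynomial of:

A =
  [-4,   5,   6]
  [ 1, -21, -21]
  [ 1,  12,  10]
x^3 + 15*x^2 + 75*x + 125

The characteristic polynomial is χ_A(x) = (x + 5)^3, so the eigenvalues are known. The minimal polynomial is
  m_A(x) = Π_λ (x − λ)^{k_λ}
where k_λ is the size of the *largest* Jordan block for λ (equivalently, the smallest k with (A − λI)^k v = 0 for every generalised eigenvector v of λ).

  λ = -5: largest Jordan block has size 3, contributing (x + 5)^3

So m_A(x) = (x + 5)^3 = x^3 + 15*x^2 + 75*x + 125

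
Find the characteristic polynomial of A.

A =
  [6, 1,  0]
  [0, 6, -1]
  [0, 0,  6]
x^3 - 18*x^2 + 108*x - 216

Expanding det(x·I − A) (e.g. by cofactor expansion or by noting that A is similar to its Jordan form J, which has the same characteristic polynomial as A) gives
  χ_A(x) = x^3 - 18*x^2 + 108*x - 216
which factors as (x - 6)^3. The eigenvalues (with algebraic multiplicities) are λ = 6 with multiplicity 3.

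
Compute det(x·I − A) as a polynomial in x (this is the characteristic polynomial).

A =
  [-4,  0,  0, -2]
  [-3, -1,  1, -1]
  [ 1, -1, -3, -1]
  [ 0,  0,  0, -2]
x^4 + 10*x^3 + 36*x^2 + 56*x + 32

Expanding det(x·I − A) (e.g. by cofactor expansion or by noting that A is similar to its Jordan form J, which has the same characteristic polynomial as A) gives
  χ_A(x) = x^4 + 10*x^3 + 36*x^2 + 56*x + 32
which factors as (x + 2)^3*(x + 4). The eigenvalues (with algebraic multiplicities) are λ = -4 with multiplicity 1, λ = -2 with multiplicity 3.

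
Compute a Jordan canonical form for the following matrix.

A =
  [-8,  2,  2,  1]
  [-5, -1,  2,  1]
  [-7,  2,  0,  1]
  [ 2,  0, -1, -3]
J_3(-3) ⊕ J_1(-3)

The characteristic polynomial is
  det(x·I − A) = x^4 + 12*x^3 + 54*x^2 + 108*x + 81 = (x + 3)^4

Eigenvalues and multiplicities (the geometric multiplicity of λ is n − rank(A − λI), which equals the number of Jordan blocks for λ):
  λ = -3: algebraic multiplicity = 4, geometric multiplicity = 2

Determining the block sizes for each eigenvalue:
  λ = -3: with am = 4 and gm = 2, the partition is not yet determined (e.g. several partitions of 4 into 2 parts exist). Let N = A − (-3)·I. Computing rank(N^1) = 2, rank(N^2) = 1, rank(N^3) = 0; the number of blocks of size ≥ j is rank(N^{j−1}) − rank(N^j), giving [2, 1, 1]. So we have 1 block(s) of size 3, 1 block(s) of size 1 → block sizes [3, 1]

Assembling the blocks gives a Jordan form
J =
  [-3,  1,  0,  0]
  [ 0, -3,  1,  0]
  [ 0,  0, -3,  0]
  [ 0,  0,  0, -3]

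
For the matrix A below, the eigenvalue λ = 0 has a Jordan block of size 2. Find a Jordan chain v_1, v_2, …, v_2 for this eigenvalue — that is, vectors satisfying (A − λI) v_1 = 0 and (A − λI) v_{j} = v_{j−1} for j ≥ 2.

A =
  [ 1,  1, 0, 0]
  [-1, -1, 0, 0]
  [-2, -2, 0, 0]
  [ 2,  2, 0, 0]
A Jordan chain for λ = 0 of length 2:
v_1 = (1, -1, -2, 2)ᵀ
v_2 = (1, 0, 0, 0)ᵀ

Let N = A − (0)·I. We want v_2 with N^2 v_2 = 0 but N^1 v_2 ≠ 0; then v_{j-1} := N · v_j for j = 2, …, 2.

Pick v_2 = (1, 0, 0, 0)ᵀ.
Then v_1 = N · v_2 = (1, -1, -2, 2)ᵀ.

Sanity check: (A − (0)·I) v_1 = (0, 0, 0, 0)ᵀ = 0. ✓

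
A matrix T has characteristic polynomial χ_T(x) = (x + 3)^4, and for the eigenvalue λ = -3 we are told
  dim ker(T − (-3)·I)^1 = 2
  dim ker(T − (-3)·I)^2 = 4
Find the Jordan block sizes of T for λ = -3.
Block sizes for λ = -3: [2, 2]

From the dimensions of kernels of powers, the number of Jordan blocks of size at least j is d_j − d_{j−1} where d_j = dim ker(N^j) (with d_0 = 0). Computing the differences gives [2, 2].
The number of blocks of size exactly k is (#blocks of size ≥ k) − (#blocks of size ≥ k + 1), so the partition is: 2 block(s) of size 2.
In nonincreasing order the block sizes are [2, 2].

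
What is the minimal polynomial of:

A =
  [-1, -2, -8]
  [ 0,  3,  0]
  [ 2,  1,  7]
x^2 - 6*x + 9

The characteristic polynomial is χ_A(x) = (x - 3)^3, so the eigenvalues are known. The minimal polynomial is
  m_A(x) = Π_λ (x − λ)^{k_λ}
where k_λ is the size of the *largest* Jordan block for λ (equivalently, the smallest k with (A − λI)^k v = 0 for every generalised eigenvector v of λ).

  λ = 3: largest Jordan block has size 2, contributing (x − 3)^2

So m_A(x) = (x - 3)^2 = x^2 - 6*x + 9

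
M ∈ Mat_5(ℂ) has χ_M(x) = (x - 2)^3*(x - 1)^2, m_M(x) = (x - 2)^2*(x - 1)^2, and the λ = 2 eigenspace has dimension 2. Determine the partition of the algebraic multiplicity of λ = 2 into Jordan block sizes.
Block sizes for λ = 2: [2, 1]

Step 1 — from the characteristic polynomial, algebraic multiplicity of λ = 2 is 3. From dim ker(M − (2)·I) = 2, there are exactly 2 Jordan blocks for λ = 2.
Step 2 — from the minimal polynomial, the factor (x − 2)^2 tells us the largest block for λ = 2 has size 2.
Step 3 — with total size 3, 2 blocks, and largest block 2, the block sizes (in nonincreasing order) are [2, 1].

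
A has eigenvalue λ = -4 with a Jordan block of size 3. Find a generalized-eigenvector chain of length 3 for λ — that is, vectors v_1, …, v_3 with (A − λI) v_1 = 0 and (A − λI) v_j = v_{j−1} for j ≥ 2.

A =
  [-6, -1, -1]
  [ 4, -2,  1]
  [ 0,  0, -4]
A Jordan chain for λ = -4 of length 3:
v_1 = (1, -2, 0)ᵀ
v_2 = (-1, 1, 0)ᵀ
v_3 = (0, 0, 1)ᵀ

Let N = A − (-4)·I. We want v_3 with N^3 v_3 = 0 but N^2 v_3 ≠ 0; then v_{j-1} := N · v_j for j = 3, …, 2.

Pick v_3 = (0, 0, 1)ᵀ.
Then v_2 = N · v_3 = (-1, 1, 0)ᵀ.
Then v_1 = N · v_2 = (1, -2, 0)ᵀ.

Sanity check: (A − (-4)·I) v_1 = (0, 0, 0)ᵀ = 0. ✓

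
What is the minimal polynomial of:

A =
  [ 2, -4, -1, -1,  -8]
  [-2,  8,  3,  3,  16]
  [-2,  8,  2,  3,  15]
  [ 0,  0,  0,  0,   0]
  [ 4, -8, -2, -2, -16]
x^4 + 4*x^3

The characteristic polynomial is χ_A(x) = x^4*(x + 4), so the eigenvalues are known. The minimal polynomial is
  m_A(x) = Π_λ (x − λ)^{k_λ}
where k_λ is the size of the *largest* Jordan block for λ (equivalently, the smallest k with (A − λI)^k v = 0 for every generalised eigenvector v of λ).

  λ = -4: largest Jordan block has size 1, contributing (x + 4)
  λ = 0: largest Jordan block has size 3, contributing (x − 0)^3

So m_A(x) = x^3*(x + 4) = x^4 + 4*x^3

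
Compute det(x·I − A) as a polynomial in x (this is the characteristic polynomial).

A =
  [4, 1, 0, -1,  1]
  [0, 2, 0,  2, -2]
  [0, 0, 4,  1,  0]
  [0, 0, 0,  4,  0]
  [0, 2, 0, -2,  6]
x^5 - 20*x^4 + 160*x^3 - 640*x^2 + 1280*x - 1024

Expanding det(x·I − A) (e.g. by cofactor expansion or by noting that A is similar to its Jordan form J, which has the same characteristic polynomial as A) gives
  χ_A(x) = x^5 - 20*x^4 + 160*x^3 - 640*x^2 + 1280*x - 1024
which factors as (x - 4)^5. The eigenvalues (with algebraic multiplicities) are λ = 4 with multiplicity 5.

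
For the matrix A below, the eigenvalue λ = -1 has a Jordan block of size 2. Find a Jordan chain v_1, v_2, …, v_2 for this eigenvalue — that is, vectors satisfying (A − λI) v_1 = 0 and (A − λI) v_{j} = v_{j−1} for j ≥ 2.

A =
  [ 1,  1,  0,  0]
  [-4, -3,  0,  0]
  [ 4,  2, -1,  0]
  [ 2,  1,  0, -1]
A Jordan chain for λ = -1 of length 2:
v_1 = (2, -4, 4, 2)ᵀ
v_2 = (1, 0, 0, 0)ᵀ

Let N = A − (-1)·I. We want v_2 with N^2 v_2 = 0 but N^1 v_2 ≠ 0; then v_{j-1} := N · v_j for j = 2, …, 2.

Pick v_2 = (1, 0, 0, 0)ᵀ.
Then v_1 = N · v_2 = (2, -4, 4, 2)ᵀ.

Sanity check: (A − (-1)·I) v_1 = (0, 0, 0, 0)ᵀ = 0. ✓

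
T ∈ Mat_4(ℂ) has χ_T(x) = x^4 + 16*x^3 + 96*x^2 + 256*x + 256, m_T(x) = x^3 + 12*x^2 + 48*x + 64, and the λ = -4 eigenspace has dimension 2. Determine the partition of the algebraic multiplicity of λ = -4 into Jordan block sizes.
Block sizes for λ = -4: [3, 1]

Step 1 — from the characteristic polynomial, algebraic multiplicity of λ = -4 is 4. From dim ker(T − (-4)·I) = 2, there are exactly 2 Jordan blocks for λ = -4.
Step 2 — from the minimal polynomial, the factor (x + 4)^3 tells us the largest block for λ = -4 has size 3.
Step 3 — with total size 4, 2 blocks, and largest block 3, the block sizes (in nonincreasing order) are [3, 1].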